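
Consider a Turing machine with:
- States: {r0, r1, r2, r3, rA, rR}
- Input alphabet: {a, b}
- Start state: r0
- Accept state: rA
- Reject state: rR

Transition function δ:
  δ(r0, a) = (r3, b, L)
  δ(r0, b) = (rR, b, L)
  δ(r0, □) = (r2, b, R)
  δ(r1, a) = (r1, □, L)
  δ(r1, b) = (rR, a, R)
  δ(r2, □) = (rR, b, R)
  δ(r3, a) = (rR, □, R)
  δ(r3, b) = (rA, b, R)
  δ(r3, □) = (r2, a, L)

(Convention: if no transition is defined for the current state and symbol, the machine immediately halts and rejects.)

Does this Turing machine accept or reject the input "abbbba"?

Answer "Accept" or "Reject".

Execution trace:
Initial: [r0]abbbba
Step 1: δ(r0, a) = (r3, b, L) → [r3]□bbbbba
Step 2: δ(r3, □) = (r2, a, L) → [r2]□abbbbba
Step 3: δ(r2, □) = (rR, b, R) → b[rR]abbbbba

The machine reaches the reject state rR and halts.

Answer: Reject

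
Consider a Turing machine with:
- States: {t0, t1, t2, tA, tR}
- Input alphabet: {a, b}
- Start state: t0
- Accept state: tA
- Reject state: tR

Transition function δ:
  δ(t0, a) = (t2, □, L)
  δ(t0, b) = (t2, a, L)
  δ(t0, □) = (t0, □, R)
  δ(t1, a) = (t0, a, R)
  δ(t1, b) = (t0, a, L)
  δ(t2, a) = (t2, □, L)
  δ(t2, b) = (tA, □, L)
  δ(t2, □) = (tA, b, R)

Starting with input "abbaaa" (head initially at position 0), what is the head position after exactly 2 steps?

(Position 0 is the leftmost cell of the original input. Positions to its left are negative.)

Execution trace (head position shown):
Step 0: [t0]abbaaa  (head at position 0)
Step 1: move left → [t2]□□bbaaa  (head at position -1)
Step 2: move right → b[tA]□bbaaa  (head at position 0)

After 2 steps, the head is at position 0.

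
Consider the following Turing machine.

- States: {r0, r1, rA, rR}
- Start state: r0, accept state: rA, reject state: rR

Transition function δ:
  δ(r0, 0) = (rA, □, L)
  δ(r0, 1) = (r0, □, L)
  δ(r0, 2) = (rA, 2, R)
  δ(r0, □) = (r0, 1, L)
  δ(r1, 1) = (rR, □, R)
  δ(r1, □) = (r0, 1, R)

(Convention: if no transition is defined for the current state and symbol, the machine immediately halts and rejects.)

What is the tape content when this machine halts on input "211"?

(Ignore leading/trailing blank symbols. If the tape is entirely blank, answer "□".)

Execution trace:
Initial: [r0]211
Step 1: δ(r0, 2) = (rA, 2, R) → 2[rA]11

The machine reaches the accept state rA and halts.

Final tape (ignoring leading/trailing blanks): 211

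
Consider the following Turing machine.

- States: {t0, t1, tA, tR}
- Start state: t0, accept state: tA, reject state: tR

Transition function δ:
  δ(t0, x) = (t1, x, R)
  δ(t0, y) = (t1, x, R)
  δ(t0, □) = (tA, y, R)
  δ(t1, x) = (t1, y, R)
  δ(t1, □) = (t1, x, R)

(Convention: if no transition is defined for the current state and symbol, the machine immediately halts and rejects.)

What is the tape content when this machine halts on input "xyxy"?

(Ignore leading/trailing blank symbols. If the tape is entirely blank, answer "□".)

Execution trace:
Initial: [t0]xyxy
Step 1: δ(t0, x) = (t1, x, R) → x[t1]yxy

No transition is defined for δ(t1, y). By convention the machine halts and rejects.

Final tape (ignoring leading/trailing blanks): xyxy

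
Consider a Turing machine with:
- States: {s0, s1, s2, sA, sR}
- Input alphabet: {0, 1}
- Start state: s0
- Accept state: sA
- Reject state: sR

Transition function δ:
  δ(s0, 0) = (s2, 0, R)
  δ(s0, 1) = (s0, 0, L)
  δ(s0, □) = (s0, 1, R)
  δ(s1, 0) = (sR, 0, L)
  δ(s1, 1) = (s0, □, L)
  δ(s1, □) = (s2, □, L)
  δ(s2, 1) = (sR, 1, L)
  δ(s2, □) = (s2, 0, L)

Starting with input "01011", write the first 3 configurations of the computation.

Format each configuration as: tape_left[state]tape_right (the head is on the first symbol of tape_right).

Transitions applied:
Step 1: δ(s0, 0) = (s2, 0, R)
Step 2: δ(s2, 1) = (sR, 1, L)

The first 3 configurations are:
[s0]01011 ⊢ 0[s2]1011 ⊢ [sR]01011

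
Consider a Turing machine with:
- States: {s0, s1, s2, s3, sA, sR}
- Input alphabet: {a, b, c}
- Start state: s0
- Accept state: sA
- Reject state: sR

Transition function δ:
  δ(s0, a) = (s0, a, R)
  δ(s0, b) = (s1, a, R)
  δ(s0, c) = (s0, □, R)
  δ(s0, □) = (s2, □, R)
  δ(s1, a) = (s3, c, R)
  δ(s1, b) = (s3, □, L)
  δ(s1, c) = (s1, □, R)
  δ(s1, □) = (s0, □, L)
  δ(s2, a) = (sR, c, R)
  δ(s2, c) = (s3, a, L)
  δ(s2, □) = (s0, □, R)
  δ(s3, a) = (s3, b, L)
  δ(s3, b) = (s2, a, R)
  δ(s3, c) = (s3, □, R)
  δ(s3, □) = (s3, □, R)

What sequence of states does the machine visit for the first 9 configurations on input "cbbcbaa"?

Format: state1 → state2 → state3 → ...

Execution trace:
Initial: [s0]cbbcbaa
Step 1: δ(s0, c) = (s0, □, R) → □[s0]bbcbaa
Step 2: δ(s0, b) = (s1, a, R) → □a[s1]bcbaa
Step 3: δ(s1, b) = (s3, □, L) → □[s3]a□cbaa
Step 4: δ(s3, a) = (s3, b, L) → [s3]□b□cbaa
Step 5: δ(s3, □) = (s3, □, R) → □[s3]b□cbaa
Step 6: δ(s3, b) = (s2, a, R) → □a[s2]□cbaa
Step 7: δ(s2, □) = (s0, □, R) → □a□[s0]cbaa
Step 8: δ(s0, c) = (s0, □, R) → □a□□[s0]baa

State sequence: s0 → s0 → s1 → s3 → s3 → s3 → s2 → s0 → s0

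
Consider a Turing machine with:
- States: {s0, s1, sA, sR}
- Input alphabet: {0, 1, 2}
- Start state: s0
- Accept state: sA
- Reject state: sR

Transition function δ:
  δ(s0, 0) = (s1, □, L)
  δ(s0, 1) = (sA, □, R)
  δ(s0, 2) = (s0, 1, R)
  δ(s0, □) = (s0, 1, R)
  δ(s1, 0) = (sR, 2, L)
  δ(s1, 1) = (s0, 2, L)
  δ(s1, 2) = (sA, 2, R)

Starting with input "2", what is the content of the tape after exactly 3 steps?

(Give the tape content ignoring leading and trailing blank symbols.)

Execution trace:
Initial: [s0]2
Step 1: δ(s0, 2) = (s0, 1, R) → 1[s0]□
Step 2: δ(s0, □) = (s0, 1, R) → 11[s0]□
Step 3: δ(s0, □) = (s0, 1, R) → 111[s0]□

After 3 steps, the tape (ignoring leading/trailing blanks) is: 111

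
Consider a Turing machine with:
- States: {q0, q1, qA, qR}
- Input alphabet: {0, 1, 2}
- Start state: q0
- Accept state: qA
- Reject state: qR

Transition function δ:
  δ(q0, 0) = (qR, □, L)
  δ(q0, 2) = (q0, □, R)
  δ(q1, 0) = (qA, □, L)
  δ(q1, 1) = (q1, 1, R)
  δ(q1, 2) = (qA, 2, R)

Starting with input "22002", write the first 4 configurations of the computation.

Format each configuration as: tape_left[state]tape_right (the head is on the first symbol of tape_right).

Transitions applied:
Step 1: δ(q0, 2) = (q0, □, R)
Step 2: δ(q0, 2) = (q0, □, R)
Step 3: δ(q0, 0) = (qR, □, L)

The first 4 configurations are:
[q0]22002 ⊢ □[q0]2002 ⊢ □□[q0]002 ⊢ □[qR]□□02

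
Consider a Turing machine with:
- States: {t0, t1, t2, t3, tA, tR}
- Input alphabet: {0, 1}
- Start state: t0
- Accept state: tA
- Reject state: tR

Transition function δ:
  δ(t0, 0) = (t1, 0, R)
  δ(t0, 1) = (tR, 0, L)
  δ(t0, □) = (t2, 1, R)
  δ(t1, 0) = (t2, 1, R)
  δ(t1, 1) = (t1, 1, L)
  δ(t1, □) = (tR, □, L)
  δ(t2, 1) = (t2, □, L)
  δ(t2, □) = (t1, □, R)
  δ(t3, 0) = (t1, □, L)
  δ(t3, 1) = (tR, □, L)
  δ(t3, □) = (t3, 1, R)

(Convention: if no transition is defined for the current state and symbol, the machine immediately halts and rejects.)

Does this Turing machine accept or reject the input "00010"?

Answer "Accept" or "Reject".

Execution trace:
Initial: [t0]00010
Step 1: δ(t0, 0) = (t1, 0, R) → 0[t1]0010
Step 2: δ(t1, 0) = (t2, 1, R) → 01[t2]010

No transition is defined for δ(t2, 0). By convention the machine halts and rejects.

Answer: Reject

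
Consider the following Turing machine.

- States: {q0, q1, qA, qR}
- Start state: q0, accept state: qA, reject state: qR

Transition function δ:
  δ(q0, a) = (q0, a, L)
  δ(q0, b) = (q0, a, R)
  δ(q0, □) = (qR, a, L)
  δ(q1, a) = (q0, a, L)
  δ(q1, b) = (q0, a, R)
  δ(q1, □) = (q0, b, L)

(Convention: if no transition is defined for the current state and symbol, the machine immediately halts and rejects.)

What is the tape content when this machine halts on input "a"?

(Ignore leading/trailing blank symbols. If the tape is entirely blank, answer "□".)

Execution trace:
Initial: [q0]a
Step 1: δ(q0, a) = (q0, a, L) → [q0]□a
Step 2: δ(q0, □) = (qR, a, L) → [qR]□aa

The machine reaches the reject state qR and halts.

Final tape (ignoring leading/trailing blanks): aa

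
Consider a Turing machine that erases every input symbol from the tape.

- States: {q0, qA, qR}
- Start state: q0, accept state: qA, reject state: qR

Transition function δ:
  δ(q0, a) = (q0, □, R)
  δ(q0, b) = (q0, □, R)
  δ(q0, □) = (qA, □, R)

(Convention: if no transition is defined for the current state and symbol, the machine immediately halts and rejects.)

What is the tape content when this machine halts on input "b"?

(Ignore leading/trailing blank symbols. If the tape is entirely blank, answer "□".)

Execution trace:
Initial: [q0]b
Step 1: δ(q0, b) = (q0, □, R) → □[q0]□
Step 2: δ(q0, □) = (qA, □, R) → □□[qA]□

The machine reaches the accept state qA and halts.

Final tape (ignoring leading/trailing blanks): □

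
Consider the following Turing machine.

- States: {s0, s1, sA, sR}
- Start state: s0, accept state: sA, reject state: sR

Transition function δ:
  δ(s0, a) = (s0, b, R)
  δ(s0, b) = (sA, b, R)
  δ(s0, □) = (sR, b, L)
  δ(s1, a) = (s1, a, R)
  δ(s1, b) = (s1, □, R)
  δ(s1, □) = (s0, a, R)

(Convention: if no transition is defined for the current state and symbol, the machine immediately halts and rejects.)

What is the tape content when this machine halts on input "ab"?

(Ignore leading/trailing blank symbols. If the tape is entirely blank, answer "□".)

Execution trace:
Initial: [s0]ab
Step 1: δ(s0, a) = (s0, b, R) → b[s0]b
Step 2: δ(s0, b) = (sA, b, R) → bb[sA]□

The machine reaches the accept state sA and halts.

Final tape (ignoring leading/trailing blanks): bb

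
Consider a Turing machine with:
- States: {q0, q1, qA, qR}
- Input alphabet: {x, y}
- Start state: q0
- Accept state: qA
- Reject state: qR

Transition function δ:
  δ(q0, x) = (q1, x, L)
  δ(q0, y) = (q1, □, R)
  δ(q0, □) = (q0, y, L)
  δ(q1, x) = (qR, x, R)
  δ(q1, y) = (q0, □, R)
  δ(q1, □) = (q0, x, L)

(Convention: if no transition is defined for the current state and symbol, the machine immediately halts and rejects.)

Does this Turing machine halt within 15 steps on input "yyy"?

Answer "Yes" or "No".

Execution trace:
Initial: [q0]yyy
Step 1: δ(q0, y) = (q1, □, R) → □[q1]yy
Step 2: δ(q1, y) = (q0, □, R) → □□[q0]y
Step 3: δ(q0, y) = (q1, □, R) → □□□[q1]□
Step 4: δ(q1, □) = (q0, x, L) → □□[q0]□x
Step 5: δ(q0, □) = (q0, y, L) → □[q0]□yx
Step 6: δ(q0, □) = (q0, y, L) → [q0]□yyx
Step 7: δ(q0, □) = (q0, y, L) → [q0]□yyyx
Step 8: δ(q0, □) = (q0, y, L) → [q0]□yyyyx
Step 9: δ(q0, □) = (q0, y, L) → [q0]□yyyyyx
Step 10: δ(q0, □) = (q0, y, L) → [q0]□yyyyyyx
Step 11: δ(q0, □) = (q0, y, L) → [q0]□yyyyyyyx
Step 12: δ(q0, □) = (q0, y, L) → [q0]□yyyyyyyyx
Step 13: δ(q0, □) = (q0, y, L) → [q0]□yyyyyyyyyx
Step 14: δ(q0, □) = (q0, y, L) → [q0]□yyyyyyyyyyx
Step 15: δ(q0, □) = (q0, y, L) → [q0]□yyyyyyyyyyyx

The machine has not reached a halting state after 15 steps.
The machine did not halt within the 15-step bound.

Answer: No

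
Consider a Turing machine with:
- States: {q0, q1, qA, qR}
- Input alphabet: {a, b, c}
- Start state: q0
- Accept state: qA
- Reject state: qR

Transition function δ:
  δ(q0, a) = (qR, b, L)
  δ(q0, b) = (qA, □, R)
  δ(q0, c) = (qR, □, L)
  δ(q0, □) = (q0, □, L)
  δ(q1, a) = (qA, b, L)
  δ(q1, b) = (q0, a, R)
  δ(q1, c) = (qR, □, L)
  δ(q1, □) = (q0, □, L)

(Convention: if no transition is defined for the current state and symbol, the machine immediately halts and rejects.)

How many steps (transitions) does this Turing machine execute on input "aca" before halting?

Execution trace:
Initial: [q0]aca
Step 1: δ(q0, a) = (qR, b, L) → [qR]□bca

The machine reaches the reject state qR and halts.

The machine executed 1 step before halting.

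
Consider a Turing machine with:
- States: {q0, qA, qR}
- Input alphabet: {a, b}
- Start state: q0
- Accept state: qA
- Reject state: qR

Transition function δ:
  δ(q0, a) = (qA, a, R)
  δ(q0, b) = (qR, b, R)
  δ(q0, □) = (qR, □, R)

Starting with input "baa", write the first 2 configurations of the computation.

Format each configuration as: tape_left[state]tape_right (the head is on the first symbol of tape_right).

Transitions applied:
Step 1: δ(q0, b) = (qR, b, R)

The first 2 configurations are:
[q0]baa ⊢ b[qR]aa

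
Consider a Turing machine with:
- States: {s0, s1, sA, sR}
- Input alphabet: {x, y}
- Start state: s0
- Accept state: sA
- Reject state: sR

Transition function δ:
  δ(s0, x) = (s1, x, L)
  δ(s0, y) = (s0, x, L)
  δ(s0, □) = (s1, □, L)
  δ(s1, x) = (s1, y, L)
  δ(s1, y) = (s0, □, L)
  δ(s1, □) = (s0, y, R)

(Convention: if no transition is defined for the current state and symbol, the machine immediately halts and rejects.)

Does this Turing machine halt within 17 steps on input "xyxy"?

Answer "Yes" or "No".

Execution trace:
Initial: [s0]xyxy
Step 1: δ(s0, x) = (s1, x, L) → [s1]□xyxy
Step 2: δ(s1, □) = (s0, y, R) → y[s0]xyxy
Step 3: δ(s0, x) = (s1, x, L) → [s1]yxyxy
Step 4: δ(s1, y) = (s0, □, L) → [s0]□□xyxy
Step 5: δ(s0, □) = (s1, □, L) → [s1]□□□xyxy
Step 6: δ(s1, □) = (s0, y, R) → y[s0]□□xyxy
Step 7: δ(s0, □) = (s1, □, L) → [s1]y□□xyxy
Step 8: δ(s1, y) = (s0, □, L) → [s0]□□□□xyxy
Step 9: δ(s0, □) = (s1, □, L) → [s1]□□□□□xyxy
Step 10: δ(s1, □) = (s0, y, R) → y[s0]□□□□xyxy
Step 11: δ(s0, □) = (s1, □, L) → [s1]y□□□□xyxy
Step 12: δ(s1, y) = (s0, □, L) → [s0]□□□□□□xyxy
Step 13: δ(s0, □) = (s1, □, L) → [s1]□□□□□□□xyxy
Step 14: δ(s1, □) = (s0, y, R) → y[s0]□□□□□□xyxy
Step 15: δ(s0, □) = (s1, □, L) → [s1]y□□□□□□xyxy
Step 16: δ(s1, y) = (s0, □, L) → [s0]□□□□□□□□xyxy
Step 17: δ(s0, □) = (s1, □, L) → [s1]□□□□□□□□□xyxy

The machine has not reached a halting state after 17 steps.
The machine did not halt within the 17-step bound.

Answer: No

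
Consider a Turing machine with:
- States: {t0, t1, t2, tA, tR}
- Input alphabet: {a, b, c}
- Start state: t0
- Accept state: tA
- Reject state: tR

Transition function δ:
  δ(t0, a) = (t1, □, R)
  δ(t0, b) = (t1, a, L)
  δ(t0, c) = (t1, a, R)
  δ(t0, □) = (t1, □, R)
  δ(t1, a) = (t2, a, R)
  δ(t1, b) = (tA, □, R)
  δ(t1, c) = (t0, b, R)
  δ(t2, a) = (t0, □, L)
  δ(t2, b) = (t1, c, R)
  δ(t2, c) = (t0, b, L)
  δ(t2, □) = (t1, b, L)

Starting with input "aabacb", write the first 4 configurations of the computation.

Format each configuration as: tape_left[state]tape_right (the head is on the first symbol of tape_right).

Transitions applied:
Step 1: δ(t0, a) = (t1, □, R)
Step 2: δ(t1, a) = (t2, a, R)
Step 3: δ(t2, b) = (t1, c, R)

The first 4 configurations are:
[t0]aabacb ⊢ □[t1]abacb ⊢ □a[t2]bacb ⊢ □ac[t1]acb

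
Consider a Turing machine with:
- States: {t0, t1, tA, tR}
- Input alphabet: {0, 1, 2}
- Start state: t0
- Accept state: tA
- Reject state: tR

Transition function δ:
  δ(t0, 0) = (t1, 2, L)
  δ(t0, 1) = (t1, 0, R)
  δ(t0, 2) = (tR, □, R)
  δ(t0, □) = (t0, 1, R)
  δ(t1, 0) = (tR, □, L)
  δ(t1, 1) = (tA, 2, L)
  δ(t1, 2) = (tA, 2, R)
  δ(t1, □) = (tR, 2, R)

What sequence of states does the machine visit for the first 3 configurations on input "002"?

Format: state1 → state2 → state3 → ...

Execution trace:
Initial: [t0]002
Step 1: δ(t0, 0) = (t1, 2, L) → [t1]□202
Step 2: δ(t1, □) = (tR, 2, R) → 2[tR]202

The machine reaches the reject state tR and halts.

State sequence: t0 → t1 → tR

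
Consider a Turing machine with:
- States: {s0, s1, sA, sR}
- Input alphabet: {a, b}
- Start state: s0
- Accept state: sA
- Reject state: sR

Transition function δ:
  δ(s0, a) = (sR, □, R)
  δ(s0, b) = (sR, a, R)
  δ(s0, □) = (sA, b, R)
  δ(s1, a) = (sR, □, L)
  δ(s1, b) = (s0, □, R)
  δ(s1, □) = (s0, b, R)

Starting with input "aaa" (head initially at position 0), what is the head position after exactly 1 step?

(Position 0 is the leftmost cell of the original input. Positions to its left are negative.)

Execution trace (head position shown):
Step 0: [s0]aaa  (head at position 0)
Step 1: move right → □[sR]aa  (head at position 1)

After 1 step, the head is at position 1.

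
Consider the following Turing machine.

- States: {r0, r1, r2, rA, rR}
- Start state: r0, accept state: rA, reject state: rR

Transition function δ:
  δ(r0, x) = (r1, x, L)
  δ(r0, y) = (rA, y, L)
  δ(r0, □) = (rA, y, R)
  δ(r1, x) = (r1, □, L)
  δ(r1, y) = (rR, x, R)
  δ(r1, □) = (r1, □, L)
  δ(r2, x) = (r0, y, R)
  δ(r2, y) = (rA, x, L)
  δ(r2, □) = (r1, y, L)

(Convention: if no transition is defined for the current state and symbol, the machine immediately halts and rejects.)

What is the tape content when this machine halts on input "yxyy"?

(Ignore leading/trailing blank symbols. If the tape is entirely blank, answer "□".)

Execution trace:
Initial: [r0]yxyy
Step 1: δ(r0, y) = (rA, y, L) → [rA]□yxyy

The machine reaches the accept state rA and halts.

Final tape (ignoring leading/trailing blanks): yxyy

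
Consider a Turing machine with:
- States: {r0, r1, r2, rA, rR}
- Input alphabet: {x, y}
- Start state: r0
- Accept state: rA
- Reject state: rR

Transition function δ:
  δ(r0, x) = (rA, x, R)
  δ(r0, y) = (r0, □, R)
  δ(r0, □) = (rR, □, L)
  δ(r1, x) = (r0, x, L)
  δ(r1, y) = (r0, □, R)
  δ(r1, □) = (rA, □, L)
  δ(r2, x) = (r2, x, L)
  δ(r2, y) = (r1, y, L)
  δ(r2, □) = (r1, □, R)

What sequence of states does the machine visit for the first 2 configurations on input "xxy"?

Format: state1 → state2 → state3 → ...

Execution trace:
Initial: [r0]xxy
Step 1: δ(r0, x) = (rA, x, R) → x[rA]xy

The machine reaches the accept state rA and halts.

State sequence: r0 → rA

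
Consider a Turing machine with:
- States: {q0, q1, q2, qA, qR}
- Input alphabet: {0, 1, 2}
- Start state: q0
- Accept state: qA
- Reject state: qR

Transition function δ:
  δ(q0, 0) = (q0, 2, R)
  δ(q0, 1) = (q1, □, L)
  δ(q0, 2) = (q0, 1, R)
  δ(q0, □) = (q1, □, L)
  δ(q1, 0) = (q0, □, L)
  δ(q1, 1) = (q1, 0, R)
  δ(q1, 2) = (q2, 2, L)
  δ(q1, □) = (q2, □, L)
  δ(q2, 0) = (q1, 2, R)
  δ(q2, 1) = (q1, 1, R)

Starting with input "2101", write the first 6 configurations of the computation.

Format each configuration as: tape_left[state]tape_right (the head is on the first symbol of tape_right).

Transitions applied:
Step 1: δ(q0, 2) = (q0, 1, R)
Step 2: δ(q0, 1) = (q1, □, L)
Step 3: δ(q1, 1) = (q1, 0, R)
Step 4: δ(q1, □) = (q2, □, L)
Step 5: δ(q2, 0) = (q1, 2, R)

The first 6 configurations are:
[q0]2101 ⊢ 1[q0]101 ⊢ [q1]1□01 ⊢ 0[q1]□01 ⊢ [q2]0□01 ⊢ 2[q1]□01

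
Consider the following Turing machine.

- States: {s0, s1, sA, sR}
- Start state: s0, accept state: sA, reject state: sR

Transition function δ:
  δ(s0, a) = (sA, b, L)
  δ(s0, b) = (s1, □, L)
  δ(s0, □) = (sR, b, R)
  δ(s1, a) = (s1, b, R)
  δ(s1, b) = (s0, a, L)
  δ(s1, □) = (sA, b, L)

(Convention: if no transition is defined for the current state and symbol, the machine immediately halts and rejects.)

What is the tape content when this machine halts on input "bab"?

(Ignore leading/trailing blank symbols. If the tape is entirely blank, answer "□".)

Execution trace:
Initial: [s0]bab
Step 1: δ(s0, b) = (s1, □, L) → [s1]□□ab
Step 2: δ(s1, □) = (sA, b, L) → [sA]□b□ab

The machine reaches the accept state sA and halts.

Final tape (ignoring leading/trailing blanks): b□ab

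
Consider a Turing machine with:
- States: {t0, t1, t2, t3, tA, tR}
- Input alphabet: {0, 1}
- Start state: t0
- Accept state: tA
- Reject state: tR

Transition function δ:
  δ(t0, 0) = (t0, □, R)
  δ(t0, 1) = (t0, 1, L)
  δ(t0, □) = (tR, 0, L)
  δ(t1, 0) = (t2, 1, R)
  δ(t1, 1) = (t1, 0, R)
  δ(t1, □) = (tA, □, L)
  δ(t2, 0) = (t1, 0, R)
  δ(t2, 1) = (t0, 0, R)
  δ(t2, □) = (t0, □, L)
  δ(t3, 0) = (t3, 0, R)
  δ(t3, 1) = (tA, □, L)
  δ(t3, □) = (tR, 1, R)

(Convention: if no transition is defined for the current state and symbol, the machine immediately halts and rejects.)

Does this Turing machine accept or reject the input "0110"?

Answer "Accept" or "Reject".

Execution trace:
Initial: [t0]0110
Step 1: δ(t0, 0) = (t0, □, R) → □[t0]110
Step 2: δ(t0, 1) = (t0, 1, L) → [t0]□110
Step 3: δ(t0, □) = (tR, 0, L) → [tR]□0110

The machine reaches the reject state tR and halts.

Answer: Reject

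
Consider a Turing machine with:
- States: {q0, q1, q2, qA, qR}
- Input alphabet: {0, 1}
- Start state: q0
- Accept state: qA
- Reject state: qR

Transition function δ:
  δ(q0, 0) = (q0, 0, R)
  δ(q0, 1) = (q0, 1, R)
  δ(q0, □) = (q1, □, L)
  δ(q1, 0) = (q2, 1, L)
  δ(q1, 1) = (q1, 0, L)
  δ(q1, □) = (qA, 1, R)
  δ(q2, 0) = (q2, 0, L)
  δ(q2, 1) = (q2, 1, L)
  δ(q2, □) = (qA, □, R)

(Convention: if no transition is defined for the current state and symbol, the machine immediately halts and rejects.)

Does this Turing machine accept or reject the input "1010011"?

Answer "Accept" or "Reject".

Execution trace:
Initial: [q0]1010011
Step 1: δ(q0, 1) = (q0, 1, R) → 1[q0]010011
Step 2: δ(q0, 0) = (q0, 0, R) → 10[q0]10011
Step 3: δ(q0, 1) = (q0, 1, R) → 101[q0]0011
Step 4: δ(q0, 0) = (q0, 0, R) → 1010[q0]011
Step 5: δ(q0, 0) = (q0, 0, R) → 10100[q0]11
Step 6: δ(q0, 1) = (q0, 1, R) → 101001[q0]1
Step 7: δ(q0, 1) = (q0, 1, R) → 1010011[q0]□
Step 8: δ(q0, □) = (q1, □, L) → 101001[q1]1□
Step 9: δ(q1, 1) = (q1, 0, L) → 10100[q1]10□
Step 10: δ(q1, 1) = (q1, 0, L) → 1010[q1]000□
Step 11: δ(q1, 0) = (q2, 1, L) → 101[q2]0100□
Step 12: δ(q2, 0) = (q2, 0, L) → 10[q2]10100□
Step 13: δ(q2, 1) = (q2, 1, L) → 1[q2]010100□
Step 14: δ(q2, 0) = (q2, 0, L) → [q2]1010100□
Step 15: δ(q2, 1) = (q2, 1, L) → [q2]□1010100□
Step 16: δ(q2, □) = (qA, □, R) → □[qA]1010100□

The machine reaches the accept state qA and halts.

Answer: Accept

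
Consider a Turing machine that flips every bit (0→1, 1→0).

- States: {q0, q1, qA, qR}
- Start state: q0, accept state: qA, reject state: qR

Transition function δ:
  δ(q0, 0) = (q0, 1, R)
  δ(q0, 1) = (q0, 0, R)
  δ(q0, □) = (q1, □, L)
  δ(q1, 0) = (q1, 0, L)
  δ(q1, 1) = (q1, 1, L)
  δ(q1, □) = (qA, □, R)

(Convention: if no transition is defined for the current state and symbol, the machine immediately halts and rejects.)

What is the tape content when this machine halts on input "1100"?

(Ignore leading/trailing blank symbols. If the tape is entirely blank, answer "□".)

Execution trace:
Initial: [q0]1100
Step 1: δ(q0, 1) = (q0, 0, R) → 0[q0]100
Step 2: δ(q0, 1) = (q0, 0, R) → 00[q0]00
Step 3: δ(q0, 0) = (q0, 1, R) → 001[q0]0
Step 4: δ(q0, 0) = (q0, 1, R) → 0011[q0]□
Step 5: δ(q0, □) = (q1, □, L) → 001[q1]1□
Step 6: δ(q1, 1) = (q1, 1, L) → 00[q1]11□
Step 7: δ(q1, 1) = (q1, 1, L) → 0[q1]011□
Step 8: δ(q1, 0) = (q1, 0, L) → [q1]0011□
Step 9: δ(q1, 0) = (q1, 0, L) → [q1]□0011□
Step 10: δ(q1, □) = (qA, □, R) → □[qA]0011□

The machine reaches the accept state qA and halts.

Final tape (ignoring leading/trailing blanks): 0011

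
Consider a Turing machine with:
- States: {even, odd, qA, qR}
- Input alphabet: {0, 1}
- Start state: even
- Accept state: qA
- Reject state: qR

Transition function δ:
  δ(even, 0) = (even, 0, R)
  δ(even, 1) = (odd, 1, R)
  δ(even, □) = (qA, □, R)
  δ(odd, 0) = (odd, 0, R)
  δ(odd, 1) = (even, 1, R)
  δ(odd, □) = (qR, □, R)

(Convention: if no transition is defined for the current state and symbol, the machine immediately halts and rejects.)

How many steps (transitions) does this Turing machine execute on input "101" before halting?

Execution trace:
Initial: [even]101
Step 1: δ(even, 1) = (odd, 1, R) → 1[odd]01
Step 2: δ(odd, 0) = (odd, 0, R) → 10[odd]1
Step 3: δ(odd, 1) = (even, 1, R) → 101[even]□
Step 4: δ(even, □) = (qA, □, R) → 101□[qA]□

The machine reaches the accept state qA and halts.

The machine executed 4 steps before halting.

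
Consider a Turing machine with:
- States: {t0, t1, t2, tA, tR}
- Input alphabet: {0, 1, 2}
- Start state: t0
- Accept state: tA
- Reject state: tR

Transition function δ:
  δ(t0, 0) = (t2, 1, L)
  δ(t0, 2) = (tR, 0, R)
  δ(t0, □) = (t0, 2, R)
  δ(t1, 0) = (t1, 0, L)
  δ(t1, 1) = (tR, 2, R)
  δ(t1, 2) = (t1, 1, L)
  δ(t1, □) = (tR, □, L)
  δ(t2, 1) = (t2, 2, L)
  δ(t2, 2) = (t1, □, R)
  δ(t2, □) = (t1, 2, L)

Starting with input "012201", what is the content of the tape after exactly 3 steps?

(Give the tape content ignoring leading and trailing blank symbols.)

Execution trace:
Initial: [t0]012201
Step 1: δ(t0, 0) = (t2, 1, L) → [t2]□112201
Step 2: δ(t2, □) = (t1, 2, L) → [t1]□2112201
Step 3: δ(t1, □) = (tR, □, L) → [tR]□□2112201

The machine reaches the reject state tR and halts.

After 3 steps, the tape (ignoring leading/trailing blanks) is: 2112201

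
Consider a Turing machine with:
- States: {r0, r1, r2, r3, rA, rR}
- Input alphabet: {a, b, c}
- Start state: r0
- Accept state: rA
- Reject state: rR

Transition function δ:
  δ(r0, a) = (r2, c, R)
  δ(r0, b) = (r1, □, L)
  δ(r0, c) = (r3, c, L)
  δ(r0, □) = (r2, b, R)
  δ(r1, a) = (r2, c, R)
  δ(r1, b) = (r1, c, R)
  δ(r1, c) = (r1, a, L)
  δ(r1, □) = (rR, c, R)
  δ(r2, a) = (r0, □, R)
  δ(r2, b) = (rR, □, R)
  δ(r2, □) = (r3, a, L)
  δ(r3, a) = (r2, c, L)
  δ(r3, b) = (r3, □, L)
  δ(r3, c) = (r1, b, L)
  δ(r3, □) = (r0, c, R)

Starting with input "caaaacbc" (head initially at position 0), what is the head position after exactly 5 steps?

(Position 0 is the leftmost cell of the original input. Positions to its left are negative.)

Execution trace (head position shown):
Step 0: [r0]caaaacbc  (head at position 0)
Step 1: move left → [r3]□caaaacbc  (head at position -1)
Step 2: move right → c[r0]caaaacbc  (head at position 0)
Step 3: move left → [r3]ccaaaacbc  (head at position -1)
Step 4: move left → [r1]□bcaaaacbc  (head at position -2)
Step 5: move right → c[rR]bcaaaacbc  (head at position -1)

After 5 steps, the head is at position -1.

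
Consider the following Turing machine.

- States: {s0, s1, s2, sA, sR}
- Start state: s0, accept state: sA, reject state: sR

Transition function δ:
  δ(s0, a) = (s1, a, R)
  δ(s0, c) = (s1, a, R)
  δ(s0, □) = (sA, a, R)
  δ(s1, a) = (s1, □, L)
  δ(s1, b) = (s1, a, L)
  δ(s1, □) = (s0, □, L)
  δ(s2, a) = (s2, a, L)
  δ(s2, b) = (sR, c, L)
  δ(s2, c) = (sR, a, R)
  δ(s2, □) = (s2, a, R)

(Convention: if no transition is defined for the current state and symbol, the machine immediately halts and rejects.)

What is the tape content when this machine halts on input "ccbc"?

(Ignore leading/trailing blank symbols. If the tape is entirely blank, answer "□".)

Execution trace:
Initial: [s0]ccbc
Step 1: δ(s0, c) = (s1, a, R) → a[s1]cbc

No transition is defined for δ(s1, c). By convention the machine halts and rejects.

Final tape (ignoring leading/trailing blanks): acbc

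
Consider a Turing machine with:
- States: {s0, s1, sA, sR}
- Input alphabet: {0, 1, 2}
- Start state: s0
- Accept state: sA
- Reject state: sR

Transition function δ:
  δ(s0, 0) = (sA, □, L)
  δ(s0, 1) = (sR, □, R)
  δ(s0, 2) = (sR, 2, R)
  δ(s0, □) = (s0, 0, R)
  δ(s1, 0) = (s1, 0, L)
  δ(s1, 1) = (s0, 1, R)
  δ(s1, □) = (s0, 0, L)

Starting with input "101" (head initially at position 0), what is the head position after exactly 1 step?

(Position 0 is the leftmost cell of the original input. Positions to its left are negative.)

Execution trace (head position shown):
Step 0: [s0]101  (head at position 0)
Step 1: move right → □[sR]01  (head at position 1)

After 1 step, the head is at position 1.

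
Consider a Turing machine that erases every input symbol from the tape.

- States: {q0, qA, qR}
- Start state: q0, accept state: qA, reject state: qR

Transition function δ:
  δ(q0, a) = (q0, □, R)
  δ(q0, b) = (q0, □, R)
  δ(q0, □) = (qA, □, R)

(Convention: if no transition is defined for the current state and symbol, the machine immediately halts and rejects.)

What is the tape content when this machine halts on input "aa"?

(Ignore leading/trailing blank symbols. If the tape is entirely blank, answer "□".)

Execution trace:
Initial: [q0]aa
Step 1: δ(q0, a) = (q0, □, R) → □[q0]a
Step 2: δ(q0, a) = (q0, □, R) → □□[q0]□
Step 3: δ(q0, □) = (qA, □, R) → □□□[qA]□

The machine reaches the accept state qA and halts.

Final tape (ignoring leading/trailing blanks): □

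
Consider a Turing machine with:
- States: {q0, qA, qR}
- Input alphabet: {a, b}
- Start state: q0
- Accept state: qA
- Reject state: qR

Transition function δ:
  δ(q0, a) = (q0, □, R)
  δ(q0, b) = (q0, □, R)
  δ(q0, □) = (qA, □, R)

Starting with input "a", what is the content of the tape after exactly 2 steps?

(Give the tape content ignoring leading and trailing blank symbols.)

Execution trace:
Initial: [q0]a
Step 1: δ(q0, a) = (q0, □, R) → □[q0]□
Step 2: δ(q0, □) = (qA, □, R) → □□[qA]□

The machine reaches the accept state qA and halts.

After 2 steps, the tape (ignoring leading/trailing blanks) is: □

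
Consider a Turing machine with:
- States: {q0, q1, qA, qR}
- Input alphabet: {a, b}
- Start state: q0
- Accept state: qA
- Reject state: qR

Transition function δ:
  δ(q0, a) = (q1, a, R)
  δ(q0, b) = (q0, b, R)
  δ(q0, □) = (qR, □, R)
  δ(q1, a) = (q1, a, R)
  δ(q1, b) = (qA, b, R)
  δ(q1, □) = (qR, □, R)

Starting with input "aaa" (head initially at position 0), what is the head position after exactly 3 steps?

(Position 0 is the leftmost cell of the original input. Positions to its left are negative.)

Execution trace (head position shown):
Step 0: [q0]aaa  (head at position 0)
Step 1: move right → a[q1]aa  (head at position 1)
Step 2: move right → aa[q1]a  (head at position 2)
Step 3: move right → aaa[q1]□  (head at position 3)

After 3 steps, the head is at position 3.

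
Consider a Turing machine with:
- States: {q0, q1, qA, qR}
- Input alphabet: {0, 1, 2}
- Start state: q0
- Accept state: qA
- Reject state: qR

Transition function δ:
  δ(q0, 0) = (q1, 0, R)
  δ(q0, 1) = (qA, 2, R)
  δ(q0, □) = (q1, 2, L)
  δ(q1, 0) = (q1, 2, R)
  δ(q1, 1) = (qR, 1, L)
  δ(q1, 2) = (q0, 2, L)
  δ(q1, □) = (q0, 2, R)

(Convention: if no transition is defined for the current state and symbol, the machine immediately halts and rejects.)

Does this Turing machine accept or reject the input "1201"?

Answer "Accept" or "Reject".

Execution trace:
Initial: [q0]1201
Step 1: δ(q0, 1) = (qA, 2, R) → 2[qA]201

The machine reaches the accept state qA and halts.

Answer: Accept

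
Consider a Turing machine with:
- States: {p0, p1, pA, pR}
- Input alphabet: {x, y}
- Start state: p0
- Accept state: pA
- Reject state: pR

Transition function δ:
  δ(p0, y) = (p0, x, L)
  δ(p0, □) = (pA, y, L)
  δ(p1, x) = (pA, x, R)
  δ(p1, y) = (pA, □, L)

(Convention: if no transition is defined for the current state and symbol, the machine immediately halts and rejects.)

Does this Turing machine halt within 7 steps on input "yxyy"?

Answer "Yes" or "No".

Execution trace:
Initial: [p0]yxyy
Step 1: δ(p0, y) = (p0, x, L) → [p0]□xxyy
Step 2: δ(p0, □) = (pA, y, L) → [pA]□yxxyy

The machine reaches the accept state pA and halts.
The machine halted after 2 steps (within the 7-step bound).

Answer: Yes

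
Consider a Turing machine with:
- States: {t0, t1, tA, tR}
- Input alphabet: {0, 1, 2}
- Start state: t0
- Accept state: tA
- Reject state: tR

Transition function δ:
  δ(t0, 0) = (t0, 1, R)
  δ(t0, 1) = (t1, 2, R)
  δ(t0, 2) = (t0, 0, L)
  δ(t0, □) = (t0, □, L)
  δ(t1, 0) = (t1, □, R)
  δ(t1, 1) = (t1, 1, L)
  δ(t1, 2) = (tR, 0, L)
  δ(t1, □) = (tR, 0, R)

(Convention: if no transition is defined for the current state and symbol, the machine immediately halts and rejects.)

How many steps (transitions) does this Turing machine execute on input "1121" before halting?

Execution trace:
Initial: [t0]1121
Step 1: δ(t0, 1) = (t1, 2, R) → 2[t1]121
Step 2: δ(t1, 1) = (t1, 1, L) → [t1]2121
Step 3: δ(t1, 2) = (tR, 0, L) → [tR]□0121

The machine reaches the reject state tR and halts.

The machine executed 3 steps before halting.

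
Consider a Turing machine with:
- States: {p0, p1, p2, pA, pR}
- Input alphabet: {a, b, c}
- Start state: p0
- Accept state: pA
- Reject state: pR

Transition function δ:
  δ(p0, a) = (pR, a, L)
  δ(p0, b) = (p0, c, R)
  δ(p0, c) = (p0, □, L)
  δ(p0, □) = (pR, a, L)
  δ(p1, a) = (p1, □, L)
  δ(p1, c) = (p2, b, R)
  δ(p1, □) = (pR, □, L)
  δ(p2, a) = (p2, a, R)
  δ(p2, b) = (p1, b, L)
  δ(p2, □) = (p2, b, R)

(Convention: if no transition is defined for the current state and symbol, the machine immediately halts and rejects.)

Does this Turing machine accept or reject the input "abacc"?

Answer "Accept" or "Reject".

Execution trace:
Initial: [p0]abacc
Step 1: δ(p0, a) = (pR, a, L) → [pR]□abacc

The machine reaches the reject state pR and halts.

Answer: Reject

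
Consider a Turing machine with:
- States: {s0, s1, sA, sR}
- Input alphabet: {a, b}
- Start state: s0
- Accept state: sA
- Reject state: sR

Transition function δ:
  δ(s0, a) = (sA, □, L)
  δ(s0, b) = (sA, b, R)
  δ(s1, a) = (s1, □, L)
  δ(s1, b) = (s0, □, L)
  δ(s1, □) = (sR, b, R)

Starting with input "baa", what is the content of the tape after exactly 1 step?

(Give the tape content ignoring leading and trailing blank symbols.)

Execution trace:
Initial: [s0]baa
Step 1: δ(s0, b) = (sA, b, R) → b[sA]aa

The machine reaches the accept state sA and halts.

After 1 step, the tape (ignoring leading/trailing blanks) is: baa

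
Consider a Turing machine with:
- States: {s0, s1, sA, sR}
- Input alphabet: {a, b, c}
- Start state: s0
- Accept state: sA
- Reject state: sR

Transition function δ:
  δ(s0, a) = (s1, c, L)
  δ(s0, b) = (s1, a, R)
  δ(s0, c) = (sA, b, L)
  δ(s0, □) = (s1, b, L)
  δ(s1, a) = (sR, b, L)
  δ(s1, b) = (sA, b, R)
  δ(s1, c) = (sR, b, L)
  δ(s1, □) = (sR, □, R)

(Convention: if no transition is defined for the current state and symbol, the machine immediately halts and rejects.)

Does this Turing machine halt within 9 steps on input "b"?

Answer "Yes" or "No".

Execution trace:
Initial: [s0]b
Step 1: δ(s0, b) = (s1, a, R) → a[s1]□
Step 2: δ(s1, □) = (sR, □, R) → a□[sR]□

The machine reaches the reject state sR and halts.
The machine halted after 2 steps (within the 9-step bound).

Answer: Yes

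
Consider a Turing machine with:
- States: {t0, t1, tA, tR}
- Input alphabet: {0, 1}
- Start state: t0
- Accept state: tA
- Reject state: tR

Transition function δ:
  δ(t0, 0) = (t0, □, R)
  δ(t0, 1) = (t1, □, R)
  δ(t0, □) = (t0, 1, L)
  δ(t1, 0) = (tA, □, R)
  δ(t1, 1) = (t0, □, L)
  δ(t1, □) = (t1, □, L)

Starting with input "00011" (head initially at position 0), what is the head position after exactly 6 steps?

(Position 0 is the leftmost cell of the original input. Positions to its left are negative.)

Execution trace (head position shown):
Step 0: [t0]00011  (head at position 0)
Step 1: move right → □[t0]0011  (head at position 1)
Step 2: move right → □□[t0]011  (head at position 2)
Step 3: move right → □□□[t0]11  (head at position 3)
Step 4: move right → □□□□[t1]1  (head at position 4)
Step 5: move left → □□□[t0]□□  (head at position 3)
Step 6: move left → □□[t0]□1□  (head at position 2)

After 6 steps, the head is at position 2.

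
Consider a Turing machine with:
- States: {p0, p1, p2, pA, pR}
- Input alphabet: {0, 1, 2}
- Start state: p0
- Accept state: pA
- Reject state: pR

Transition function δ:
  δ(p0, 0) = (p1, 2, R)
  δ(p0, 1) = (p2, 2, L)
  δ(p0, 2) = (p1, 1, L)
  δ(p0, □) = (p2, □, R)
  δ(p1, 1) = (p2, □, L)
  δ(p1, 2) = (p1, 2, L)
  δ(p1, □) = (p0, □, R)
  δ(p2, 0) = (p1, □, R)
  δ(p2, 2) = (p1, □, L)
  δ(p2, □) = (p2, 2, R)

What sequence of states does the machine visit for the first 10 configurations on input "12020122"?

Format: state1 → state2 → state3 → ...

Execution trace:
Initial: [p0]12020122
Step 1: δ(p0, 1) = (p2, 2, L) → [p2]□22020122
Step 2: δ(p2, □) = (p2, 2, R) → 2[p2]22020122
Step 3: δ(p2, 2) = (p1, □, L) → [p1]2□2020122
Step 4: δ(p1, 2) = (p1, 2, L) → [p1]□2□2020122
Step 5: δ(p1, □) = (p0, □, R) → □[p0]2□2020122
Step 6: δ(p0, 2) = (p1, 1, L) → [p1]□1□2020122
Step 7: δ(p1, □) = (p0, □, R) → □[p0]1□2020122
Step 8: δ(p0, 1) = (p2, 2, L) → [p2]□2□2020122
Step 9: δ(p2, □) = (p2, 2, R) → 2[p2]2□2020122

State sequence: p0 → p2 → p2 → p1 → p1 → p0 → p1 → p0 → p2 → p2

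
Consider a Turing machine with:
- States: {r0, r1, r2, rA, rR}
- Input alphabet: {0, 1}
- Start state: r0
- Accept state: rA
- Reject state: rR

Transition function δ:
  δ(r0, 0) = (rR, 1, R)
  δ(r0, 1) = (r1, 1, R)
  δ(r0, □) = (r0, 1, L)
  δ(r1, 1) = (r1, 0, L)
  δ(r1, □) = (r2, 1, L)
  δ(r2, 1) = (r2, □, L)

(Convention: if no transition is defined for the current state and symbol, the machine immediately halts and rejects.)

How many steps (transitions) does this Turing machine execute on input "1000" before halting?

Execution trace:
Initial: [r0]1000
Step 1: δ(r0, 1) = (r1, 1, R) → 1[r1]000

No transition is defined for δ(r1, 0). By convention the machine halts and rejects.

The machine executed 1 step before halting.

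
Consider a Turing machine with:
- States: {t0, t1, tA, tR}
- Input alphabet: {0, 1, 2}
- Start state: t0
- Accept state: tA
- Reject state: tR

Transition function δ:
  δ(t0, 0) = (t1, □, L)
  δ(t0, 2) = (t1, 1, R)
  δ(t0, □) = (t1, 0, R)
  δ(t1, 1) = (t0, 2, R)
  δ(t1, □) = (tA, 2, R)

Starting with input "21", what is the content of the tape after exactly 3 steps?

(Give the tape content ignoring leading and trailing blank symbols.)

Execution trace:
Initial: [t0]21
Step 1: δ(t0, 2) = (t1, 1, R) → 1[t1]1
Step 2: δ(t1, 1) = (t0, 2, R) → 12[t0]□
Step 3: δ(t0, □) = (t1, 0, R) → 120[t1]□

After 3 steps, the tape (ignoring leading/trailing blanks) is: 120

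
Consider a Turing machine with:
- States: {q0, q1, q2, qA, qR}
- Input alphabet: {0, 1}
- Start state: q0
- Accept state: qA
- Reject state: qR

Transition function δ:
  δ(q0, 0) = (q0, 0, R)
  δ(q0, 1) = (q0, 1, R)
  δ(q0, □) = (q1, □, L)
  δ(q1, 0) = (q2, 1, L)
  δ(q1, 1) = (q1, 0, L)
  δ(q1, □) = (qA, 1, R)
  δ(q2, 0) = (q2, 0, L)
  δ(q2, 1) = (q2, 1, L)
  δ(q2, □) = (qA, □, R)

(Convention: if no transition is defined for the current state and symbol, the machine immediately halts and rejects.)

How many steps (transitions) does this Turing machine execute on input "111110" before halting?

Execution trace:
Initial: [q0]111110
Step 1: δ(q0, 1) = (q0, 1, R) → 1[q0]11110
Step 2: δ(q0, 1) = (q0, 1, R) → 11[q0]1110
Step 3: δ(q0, 1) = (q0, 1, R) → 111[q0]110
Step 4: δ(q0, 1) = (q0, 1, R) → 1111[q0]10
Step 5: δ(q0, 1) = (q0, 1, R) → 11111[q0]0
Step 6: δ(q0, 0) = (q0, 0, R) → 111110[q0]□
Step 7: δ(q0, □) = (q1, □, L) → 11111[q1]0□
Step 8: δ(q1, 0) = (q2, 1, L) → 1111[q2]11□
Step 9: δ(q2, 1) = (q2, 1, L) → 111[q2]111□
Step 10: δ(q2, 1) = (q2, 1, L) → 11[q2]1111□
Step 11: δ(q2, 1) = (q2, 1, L) → 1[q2]11111□
Step 12: δ(q2, 1) = (q2, 1, L) → [q2]111111□
Step 13: δ(q2, 1) = (q2, 1, L) → [q2]□111111□
Step 14: δ(q2, □) = (qA, □, R) → □[qA]111111□

The machine reaches the accept state qA and halts.

The machine executed 14 steps before halting.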